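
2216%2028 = 188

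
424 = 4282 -3858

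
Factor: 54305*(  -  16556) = - 899073580 = -2^2*5^1*4139^1*10861^1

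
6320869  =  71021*89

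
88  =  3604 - 3516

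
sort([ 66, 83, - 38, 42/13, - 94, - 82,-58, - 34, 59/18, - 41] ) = [ - 94, -82,- 58, - 41, - 38, - 34,42/13,59/18,  66,83]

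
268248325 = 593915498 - 325667173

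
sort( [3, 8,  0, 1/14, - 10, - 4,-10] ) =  [ -10,- 10,- 4, 0,1/14, 3, 8] 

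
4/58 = 2/29 = 0.07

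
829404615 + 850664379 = 1680068994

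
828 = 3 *276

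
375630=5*75126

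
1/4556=1/4556 =0.00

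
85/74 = 85/74 = 1.15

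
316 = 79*4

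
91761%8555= 6211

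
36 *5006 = 180216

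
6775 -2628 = 4147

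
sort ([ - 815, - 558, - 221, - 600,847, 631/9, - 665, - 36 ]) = [ - 815,-665, - 600,  -  558, - 221, - 36, 631/9,  847]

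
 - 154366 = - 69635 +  - 84731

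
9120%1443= 462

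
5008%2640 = 2368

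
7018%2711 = 1596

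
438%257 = 181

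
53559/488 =109  +  367/488 = 109.75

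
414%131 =21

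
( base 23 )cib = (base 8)15165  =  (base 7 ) 25514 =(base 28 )8hp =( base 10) 6773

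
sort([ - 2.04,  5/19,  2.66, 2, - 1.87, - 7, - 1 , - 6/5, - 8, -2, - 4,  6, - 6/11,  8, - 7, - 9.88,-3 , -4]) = [ - 9.88,- 8, -7, - 7, - 4, - 4, - 3,  -  2.04 ,-2,-1.87, - 6/5,-1,- 6/11,5/19,  2, 2.66,6, 8] 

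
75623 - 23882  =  51741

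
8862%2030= 742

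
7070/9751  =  1010/1393 = 0.73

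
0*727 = 0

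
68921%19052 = 11765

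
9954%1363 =413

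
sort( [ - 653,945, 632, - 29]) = [ - 653  , - 29, 632, 945]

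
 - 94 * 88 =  - 8272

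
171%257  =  171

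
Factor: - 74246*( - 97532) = 7241360872  =  2^3*37^1*659^1*37123^1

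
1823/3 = 1823/3=607.67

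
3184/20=159 + 1/5 = 159.20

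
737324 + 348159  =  1085483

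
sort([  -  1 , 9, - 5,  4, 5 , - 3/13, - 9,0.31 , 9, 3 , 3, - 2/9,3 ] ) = [ - 9 , -5,-1 , - 3/13, - 2/9,  0.31, 3,3,3, 4 , 5,9,9] 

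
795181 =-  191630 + 986811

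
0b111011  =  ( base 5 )214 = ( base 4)323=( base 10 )59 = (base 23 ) 2D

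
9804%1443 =1146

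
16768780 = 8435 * 1988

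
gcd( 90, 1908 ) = 18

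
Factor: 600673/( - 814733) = - 877^(  -  1)*929^(-1 ) *600673^1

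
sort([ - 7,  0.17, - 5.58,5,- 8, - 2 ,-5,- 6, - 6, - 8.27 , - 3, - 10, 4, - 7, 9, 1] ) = [ - 10 , - 8.27,-8, - 7 , - 7, - 6, - 6 , - 5.58, - 5 ,  -  3, - 2, 0.17, 1,4,  5 , 9] 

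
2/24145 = 2/24145 = 0.00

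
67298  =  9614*7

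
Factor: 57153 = 3^1 * 19051^1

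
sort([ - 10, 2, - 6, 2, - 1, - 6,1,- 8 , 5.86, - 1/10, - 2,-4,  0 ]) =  [- 10, -8,-6,  -  6, -4, -2, - 1, - 1/10, 0,1,2,2,  5.86]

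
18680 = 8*2335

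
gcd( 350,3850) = 350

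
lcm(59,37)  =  2183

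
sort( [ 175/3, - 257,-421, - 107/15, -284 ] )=[-421,-284,-257,  -  107/15, 175/3] 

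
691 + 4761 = 5452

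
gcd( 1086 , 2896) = 362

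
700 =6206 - 5506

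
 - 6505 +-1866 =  - 8371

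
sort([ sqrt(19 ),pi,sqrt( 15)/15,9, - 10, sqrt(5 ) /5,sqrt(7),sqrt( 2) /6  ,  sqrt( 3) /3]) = [ - 10,sqrt( 2) /6,sqrt ( 15)/15,sqrt(5) /5,sqrt( 3) /3,sqrt(7),pi,sqrt( 19),9] 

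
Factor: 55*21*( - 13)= -15015 = - 3^1*5^1 * 7^1*11^1*13^1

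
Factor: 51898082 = 2^1*19^2 * 71881^1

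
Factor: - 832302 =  - 2^1*3^3*15413^1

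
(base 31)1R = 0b111010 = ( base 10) 58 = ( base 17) 37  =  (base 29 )20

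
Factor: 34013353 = 11^1*787^1 * 3929^1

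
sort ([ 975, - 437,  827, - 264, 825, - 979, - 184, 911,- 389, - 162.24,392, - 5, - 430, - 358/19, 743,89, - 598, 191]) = [ - 979, - 598 ,-437, - 430, - 389, - 264, - 184,-162.24, - 358/19, - 5, 89,191,392, 743,825,  827, 911,  975 ]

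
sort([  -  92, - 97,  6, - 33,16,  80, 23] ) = [-97, - 92,- 33,6,16, 23, 80] 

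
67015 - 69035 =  - 2020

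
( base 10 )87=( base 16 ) 57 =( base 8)127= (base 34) 2J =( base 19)4b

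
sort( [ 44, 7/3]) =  [7/3,  44]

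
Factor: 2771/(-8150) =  - 2^( - 1 )*5^(-2 ) * 17^1 =-  17/50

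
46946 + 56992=103938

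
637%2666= 637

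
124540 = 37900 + 86640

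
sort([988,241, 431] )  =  [ 241,431, 988] 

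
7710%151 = 9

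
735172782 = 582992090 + 152180692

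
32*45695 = 1462240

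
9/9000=1/1000 = 0.00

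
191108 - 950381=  - 759273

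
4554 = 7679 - 3125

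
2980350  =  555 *5370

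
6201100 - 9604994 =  - 3403894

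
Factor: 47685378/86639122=3^1*13^2 * 31^1*37^1*41^1*557^(-1 ) *77773^( - 1) = 23842689/43319561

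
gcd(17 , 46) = 1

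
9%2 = 1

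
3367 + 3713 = 7080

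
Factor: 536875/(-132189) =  - 3^ ( - 1)*5^4*139^ ( - 1)*317^( - 1)*859^1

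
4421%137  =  37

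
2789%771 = 476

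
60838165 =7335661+53502504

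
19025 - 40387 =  - 21362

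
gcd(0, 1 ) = 1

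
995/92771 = 995/92771=0.01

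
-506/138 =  - 11/3 =- 3.67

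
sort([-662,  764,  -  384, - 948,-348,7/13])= [  -  948, - 662,- 384, -348, 7/13,764]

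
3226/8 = 403 + 1/4 = 403.25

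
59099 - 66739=-7640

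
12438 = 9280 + 3158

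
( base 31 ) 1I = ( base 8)61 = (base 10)49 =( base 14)37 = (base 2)110001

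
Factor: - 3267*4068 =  - 13290156 = - 2^2*3^5*11^2*113^1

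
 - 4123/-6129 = 4123/6129 =0.67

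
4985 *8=39880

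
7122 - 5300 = 1822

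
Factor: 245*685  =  167825 = 5^2*7^2*137^1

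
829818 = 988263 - 158445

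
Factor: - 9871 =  - 9871^1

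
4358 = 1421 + 2937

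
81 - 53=28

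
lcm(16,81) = 1296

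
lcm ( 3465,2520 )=27720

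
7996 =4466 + 3530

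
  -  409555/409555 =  - 1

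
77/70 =11/10 = 1.10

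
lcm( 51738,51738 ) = 51738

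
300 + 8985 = 9285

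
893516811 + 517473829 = 1410990640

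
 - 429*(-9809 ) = 4208061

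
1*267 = 267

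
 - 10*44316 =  - 443160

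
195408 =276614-81206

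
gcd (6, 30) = 6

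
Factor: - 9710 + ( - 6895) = -3^4*5^1*41^1 = -16605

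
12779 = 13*983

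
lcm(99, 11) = 99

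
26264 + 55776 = 82040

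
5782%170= 2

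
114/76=1 + 1/2=1.50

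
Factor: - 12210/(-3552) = 55/16 = 2^ ( - 4 )*5^1 * 11^1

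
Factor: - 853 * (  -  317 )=317^1*853^1 = 270401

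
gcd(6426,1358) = 14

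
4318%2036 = 246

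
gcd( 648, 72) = 72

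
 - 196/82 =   -  98/41 = -2.39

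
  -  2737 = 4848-7585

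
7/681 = 7/681 = 0.01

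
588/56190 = 98/9365= 0.01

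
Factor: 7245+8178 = 15423= 3^1*53^1 * 97^1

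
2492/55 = 45 + 17/55 = 45.31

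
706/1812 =353/906=   0.39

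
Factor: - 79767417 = - 3^1*17^1 * 1564067^1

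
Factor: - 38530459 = -11^1*47^1*74527^1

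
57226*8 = 457808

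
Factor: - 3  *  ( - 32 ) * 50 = 2^6*3^1*5^2 = 4800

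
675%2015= 675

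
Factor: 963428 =2^2*107^1*2251^1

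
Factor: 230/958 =115/479 = 5^1* 23^1*479^( - 1)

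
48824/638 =76 + 168/319 = 76.53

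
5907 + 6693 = 12600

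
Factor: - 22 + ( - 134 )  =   - 156 = -2^2* 3^1*13^1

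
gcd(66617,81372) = 1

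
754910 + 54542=809452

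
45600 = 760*60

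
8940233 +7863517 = 16803750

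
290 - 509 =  - 219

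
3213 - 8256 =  - 5043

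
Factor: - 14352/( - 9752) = 78/53 = 2^1*3^1 * 13^1*53^ ( - 1) 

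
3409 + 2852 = 6261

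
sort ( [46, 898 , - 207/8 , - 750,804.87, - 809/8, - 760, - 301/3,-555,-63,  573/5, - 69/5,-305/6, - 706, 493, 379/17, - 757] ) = [ - 760, - 757, - 750, - 706,-555,-809/8 ,-301/3,-63,- 305/6, - 207/8, - 69/5 , 379/17,46  ,  573/5, 493,804.87,898 ]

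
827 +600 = 1427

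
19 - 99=-80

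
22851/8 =2856 + 3/8 = 2856.38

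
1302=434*3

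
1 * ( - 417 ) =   -  417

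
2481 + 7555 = 10036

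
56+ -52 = 4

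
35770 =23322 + 12448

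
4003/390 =4003/390 = 10.26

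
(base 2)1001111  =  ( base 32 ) 2F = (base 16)4F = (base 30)2J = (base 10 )79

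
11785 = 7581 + 4204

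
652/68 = 163/17 = 9.59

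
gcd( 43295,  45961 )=1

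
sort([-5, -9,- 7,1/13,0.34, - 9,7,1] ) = [ - 9, - 9, - 7, - 5, 1/13, 0.34 , 1, 7]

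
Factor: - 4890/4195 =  - 2^1* 3^1 * 163^1 * 839^( - 1 )=-  978/839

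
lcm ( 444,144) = 5328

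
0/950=0  =  0.00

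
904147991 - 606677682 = 297470309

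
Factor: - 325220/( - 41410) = 2^1 * 7^1 * 23^1*41^( - 1)= 322/41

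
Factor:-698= - 2^1 * 349^1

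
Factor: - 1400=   -2^3*5^2*7^1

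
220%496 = 220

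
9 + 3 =12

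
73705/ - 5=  - 14741+0/1 = - 14741.00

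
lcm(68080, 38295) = 612720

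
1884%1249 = 635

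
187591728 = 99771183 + 87820545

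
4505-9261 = -4756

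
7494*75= 562050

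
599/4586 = 599/4586 =0.13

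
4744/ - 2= - 2372 + 0/1 = -2372.00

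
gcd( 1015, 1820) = 35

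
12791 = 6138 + 6653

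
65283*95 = 6201885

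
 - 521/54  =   - 10 + 19/54 = - 9.65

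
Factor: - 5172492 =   -  2^2*3^1*13^1 * 71^1 * 467^1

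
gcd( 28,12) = 4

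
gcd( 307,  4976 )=1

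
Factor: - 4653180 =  - 2^2*3^3* 5^1*7^1 *1231^1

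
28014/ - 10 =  - 2802 + 3/5 = -2801.40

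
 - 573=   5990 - 6563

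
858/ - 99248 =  - 1 + 49195/49624= - 0.01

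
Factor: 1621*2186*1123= 3979357238 = 2^1*1093^1 * 1123^1*1621^1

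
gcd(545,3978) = 1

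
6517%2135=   112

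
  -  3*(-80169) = 240507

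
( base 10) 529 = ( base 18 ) 1b7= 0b1000010001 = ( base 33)G1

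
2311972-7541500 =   -  5229528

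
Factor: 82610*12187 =1006768070 = 2^1*5^1*7^1*11^1*751^1*1741^1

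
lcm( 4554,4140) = 45540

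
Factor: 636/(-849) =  - 2^2*53^1*283^( - 1 ) = -212/283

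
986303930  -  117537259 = 868766671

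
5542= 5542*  1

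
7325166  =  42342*173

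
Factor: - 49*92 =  - 4508 = - 2^2*7^2*23^1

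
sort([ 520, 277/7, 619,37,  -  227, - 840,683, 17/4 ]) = [-840, - 227,17/4,37,277/7,520,619, 683]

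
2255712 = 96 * 23497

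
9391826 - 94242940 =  - 84851114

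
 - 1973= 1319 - 3292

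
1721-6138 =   -  4417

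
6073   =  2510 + 3563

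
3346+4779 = 8125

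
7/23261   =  1/3323 =0.00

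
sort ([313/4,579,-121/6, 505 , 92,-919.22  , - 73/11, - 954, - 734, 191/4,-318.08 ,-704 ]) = [ - 954,- 919.22, - 734, - 704 ,  -  318.08, - 121/6,  -  73/11,191/4, 313/4,92,505,579 ]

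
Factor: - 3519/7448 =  - 2^( - 3)*3^2* 7^ (  -  2)* 17^1*19^( - 1)*23^1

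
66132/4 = 16533 = 16533.00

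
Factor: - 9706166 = -2^1* 4853083^1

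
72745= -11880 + 84625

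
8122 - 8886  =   - 764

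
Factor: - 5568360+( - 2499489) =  - 3^1 * 83^1*32401^1= - 8067849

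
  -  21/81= - 1 + 20/27= -0.26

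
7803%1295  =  33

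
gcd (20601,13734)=6867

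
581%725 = 581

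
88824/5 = 17764+4/5 = 17764.80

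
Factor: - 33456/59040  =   - 2^( - 1 )*3^( - 1)*5^( - 1)*17^1 = - 17/30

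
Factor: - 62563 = -62563^1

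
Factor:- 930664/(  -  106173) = 2^3 * 3^ ( - 2 ) * 7^1*47^ ( - 1)*251^( - 1) * 16619^1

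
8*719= 5752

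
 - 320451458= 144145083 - 464596541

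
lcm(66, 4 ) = 132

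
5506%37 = 30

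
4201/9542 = 4201/9542 = 0.44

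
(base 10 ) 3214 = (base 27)4B1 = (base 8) 6216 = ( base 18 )9ga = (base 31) 3al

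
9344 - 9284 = 60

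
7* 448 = 3136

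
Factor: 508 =2^2*127^1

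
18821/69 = 18821/69 =272.77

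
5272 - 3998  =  1274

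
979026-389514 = 589512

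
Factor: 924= 2^2 * 3^1*7^1*11^1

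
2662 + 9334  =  11996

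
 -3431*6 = - 20586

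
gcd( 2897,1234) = 1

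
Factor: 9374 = 2^1 *43^1* 109^1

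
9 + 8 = 17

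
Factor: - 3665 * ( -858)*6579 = 20688126030 = 2^1 * 3^3 * 5^1*11^1 * 13^1*17^1 * 43^1 * 733^1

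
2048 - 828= 1220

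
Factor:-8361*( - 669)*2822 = 15784882398 =2^1 * 3^3*17^1*83^1 * 223^1 * 929^1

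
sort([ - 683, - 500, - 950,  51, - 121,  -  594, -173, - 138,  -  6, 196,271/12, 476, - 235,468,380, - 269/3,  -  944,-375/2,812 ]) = [- 950, - 944 , -683,- 594, - 500, - 235, - 375/2, - 173 , - 138,- 121, - 269/3, - 6, 271/12, 51,  196,  380,468,476, 812 ] 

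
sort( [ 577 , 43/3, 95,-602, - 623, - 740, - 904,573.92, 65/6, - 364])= [ - 904, - 740 ,  -  623,  -  602,  -  364, 65/6, 43/3,95, 573.92,  577]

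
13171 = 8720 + 4451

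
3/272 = 3/272 = 0.01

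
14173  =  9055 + 5118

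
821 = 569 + 252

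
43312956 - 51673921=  - 8360965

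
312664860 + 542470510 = 855135370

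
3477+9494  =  12971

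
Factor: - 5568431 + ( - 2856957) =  - 8425388= - 2^2*2106347^1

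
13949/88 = 13949/88 = 158.51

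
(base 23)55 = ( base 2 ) 1111000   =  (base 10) 120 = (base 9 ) 143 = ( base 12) a0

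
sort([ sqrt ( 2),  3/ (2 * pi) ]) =[ 3/(2*pi), sqrt( 2 )]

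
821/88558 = 821/88558 = 0.01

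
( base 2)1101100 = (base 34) 36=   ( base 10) 108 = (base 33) 39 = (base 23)4G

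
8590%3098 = 2394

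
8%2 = 0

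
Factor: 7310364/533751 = 2^2*19^1*32063^1*177917^(  -  1) = 2436788/177917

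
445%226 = 219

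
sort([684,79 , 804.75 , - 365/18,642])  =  [ - 365/18,79,642, 684,804.75]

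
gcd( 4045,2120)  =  5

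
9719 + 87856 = 97575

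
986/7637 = 986/7637 =0.13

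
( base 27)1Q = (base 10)53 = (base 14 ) 3B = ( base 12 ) 45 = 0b110101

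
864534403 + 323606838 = 1188141241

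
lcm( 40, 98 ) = 1960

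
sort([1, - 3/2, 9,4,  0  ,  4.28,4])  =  [ - 3/2,0,1 , 4, 4, 4.28,  9 ] 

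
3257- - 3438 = 6695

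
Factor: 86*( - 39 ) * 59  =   - 197886 = - 2^1*3^1*13^1*43^1*59^1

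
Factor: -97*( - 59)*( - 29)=  -  29^1 * 59^1*97^1=   - 165967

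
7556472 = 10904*693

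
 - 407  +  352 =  - 55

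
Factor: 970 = 2^1*5^1*97^1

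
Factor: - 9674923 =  - 89^1*108707^1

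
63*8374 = 527562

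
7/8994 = 7/8994= 0.00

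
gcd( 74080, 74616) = 8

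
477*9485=4524345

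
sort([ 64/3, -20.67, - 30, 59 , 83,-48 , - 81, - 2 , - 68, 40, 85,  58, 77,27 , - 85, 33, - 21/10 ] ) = [ - 85, - 81, - 68, - 48,- 30, - 20.67,- 21/10, - 2,64/3, 27, 33,  40 , 58, 59, 77, 83, 85 ] 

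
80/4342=40/2171 = 0.02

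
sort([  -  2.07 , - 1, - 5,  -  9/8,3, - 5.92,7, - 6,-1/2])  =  [ - 6, - 5.92,-5,-2.07,-9/8,-1, - 1/2,3,7]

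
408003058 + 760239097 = 1168242155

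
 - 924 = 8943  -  9867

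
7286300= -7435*( - 980)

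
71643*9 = 644787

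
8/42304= 1/5288 = 0.00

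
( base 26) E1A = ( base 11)7157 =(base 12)55B8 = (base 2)10010100011100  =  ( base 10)9500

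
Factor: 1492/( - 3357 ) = -2^2*3^( - 2 )  =  - 4/9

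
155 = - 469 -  - 624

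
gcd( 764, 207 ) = 1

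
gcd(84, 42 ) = 42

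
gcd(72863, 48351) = 1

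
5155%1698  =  61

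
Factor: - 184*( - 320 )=58880 = 2^9*5^1*23^1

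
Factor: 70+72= 142  =  2^1*71^1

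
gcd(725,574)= 1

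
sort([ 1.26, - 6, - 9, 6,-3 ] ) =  [-9,-6,  -  3, 1.26,  6 ]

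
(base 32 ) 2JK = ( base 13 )12ab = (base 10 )2676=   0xa74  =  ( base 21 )619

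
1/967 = 1/967 = 0.00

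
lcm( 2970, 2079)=20790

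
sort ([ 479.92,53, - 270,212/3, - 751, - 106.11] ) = [  -  751, - 270,-106.11,53,212/3,479.92] 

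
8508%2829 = 21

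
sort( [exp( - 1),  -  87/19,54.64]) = [ - 87/19, exp ( - 1 ),54.64]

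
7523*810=6093630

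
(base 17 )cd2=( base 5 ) 104231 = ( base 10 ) 3691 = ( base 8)7153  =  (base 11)2856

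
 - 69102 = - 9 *7678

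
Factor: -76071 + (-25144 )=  - 5^1*31^1*653^1 =- 101215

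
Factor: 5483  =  5483^1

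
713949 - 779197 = -65248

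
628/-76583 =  - 628/76583 = - 0.01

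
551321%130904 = 27705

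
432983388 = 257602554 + 175380834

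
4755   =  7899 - 3144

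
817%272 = 1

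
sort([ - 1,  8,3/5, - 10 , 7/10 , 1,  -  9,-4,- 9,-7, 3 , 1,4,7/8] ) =[ - 10, - 9, - 9,  -  7, - 4, - 1,3/5,7/10,7/8, 1,  1,  3,4, 8] 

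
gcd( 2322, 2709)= 387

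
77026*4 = 308104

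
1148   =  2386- 1238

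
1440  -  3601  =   - 2161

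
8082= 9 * 898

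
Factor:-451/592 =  - 2^ ( - 4 )*11^1*37^ ( - 1)*41^1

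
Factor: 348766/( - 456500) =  - 191/250 = -  2^(-1 )*5^( - 3) * 191^1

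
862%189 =106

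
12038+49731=61769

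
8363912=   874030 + 7489882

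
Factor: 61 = 61^1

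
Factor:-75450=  - 2^1*3^1 * 5^2 * 503^1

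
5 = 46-41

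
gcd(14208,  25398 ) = 6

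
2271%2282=2271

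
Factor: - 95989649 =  - 7^1*23^1*596209^1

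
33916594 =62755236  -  28838642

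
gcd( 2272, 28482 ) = 2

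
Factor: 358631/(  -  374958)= - 2^(-1 )*3^(-2)*7^2*13^1 *37^(-1) = -637/666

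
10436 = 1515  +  8921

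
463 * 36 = 16668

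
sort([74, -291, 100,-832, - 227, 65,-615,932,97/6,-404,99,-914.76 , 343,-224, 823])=[ -914.76, - 832, - 615, - 404,-291,-227, - 224, 97/6 , 65, 74,99, 100,343,823,932] 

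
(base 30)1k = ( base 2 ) 110010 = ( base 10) 50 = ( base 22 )26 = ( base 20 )2A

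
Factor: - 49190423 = -49190423^1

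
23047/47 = 23047/47 = 490.36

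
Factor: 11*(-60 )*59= - 38940 = -2^2*3^1* 5^1*11^1 * 59^1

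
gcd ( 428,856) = 428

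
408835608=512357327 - 103521719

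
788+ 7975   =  8763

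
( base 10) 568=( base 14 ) 2C8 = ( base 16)238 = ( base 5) 4233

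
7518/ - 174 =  - 1253/29 =- 43.21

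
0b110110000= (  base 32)dg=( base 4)12300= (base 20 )11c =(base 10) 432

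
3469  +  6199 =9668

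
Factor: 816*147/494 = 59976/247 = 2^3*3^2*7^2*13^ ( - 1)*17^1*19^( - 1 ) 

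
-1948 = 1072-3020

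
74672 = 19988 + 54684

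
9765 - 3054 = 6711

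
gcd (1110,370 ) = 370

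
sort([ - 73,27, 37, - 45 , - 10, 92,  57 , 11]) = [- 73, - 45, -10,11, 27,  37,57, 92] 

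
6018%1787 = 657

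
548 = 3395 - 2847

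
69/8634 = 23/2878 = 0.01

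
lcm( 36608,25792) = 1134848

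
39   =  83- 44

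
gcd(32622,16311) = 16311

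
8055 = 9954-1899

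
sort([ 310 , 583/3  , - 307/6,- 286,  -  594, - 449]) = [-594, - 449,-286, - 307/6,583/3,310 ] 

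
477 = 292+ 185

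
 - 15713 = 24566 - 40279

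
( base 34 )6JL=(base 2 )1110110110011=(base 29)915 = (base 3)101102121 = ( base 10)7603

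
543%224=95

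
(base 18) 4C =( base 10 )84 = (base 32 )2K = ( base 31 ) 2m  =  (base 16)54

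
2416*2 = 4832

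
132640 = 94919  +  37721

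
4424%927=716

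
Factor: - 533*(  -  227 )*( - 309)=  - 37386219 =- 3^1*13^1*41^1*103^1*227^1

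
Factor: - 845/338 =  - 5/2=- 2^( - 1 )*5^1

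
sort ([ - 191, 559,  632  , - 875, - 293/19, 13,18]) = [ - 875, - 191, - 293/19, 13, 18, 559,632 ] 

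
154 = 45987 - 45833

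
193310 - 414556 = - 221246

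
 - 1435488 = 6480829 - 7916317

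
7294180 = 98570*74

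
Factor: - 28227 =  - 3^1*97^2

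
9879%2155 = 1259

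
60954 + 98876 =159830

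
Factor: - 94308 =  - 2^2*3^1 * 29^1*271^1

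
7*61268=428876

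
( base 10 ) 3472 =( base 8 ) 6620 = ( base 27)4kg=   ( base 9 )4677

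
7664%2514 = 122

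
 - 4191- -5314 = 1123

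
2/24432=1/12216 = 0.00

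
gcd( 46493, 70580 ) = 1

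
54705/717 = 76 + 71/239 = 76.30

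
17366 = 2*8683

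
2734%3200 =2734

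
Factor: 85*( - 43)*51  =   - 186405 = - 3^1 * 5^1*17^2*43^1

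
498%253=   245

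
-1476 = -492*3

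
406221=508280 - 102059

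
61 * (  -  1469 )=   -  89609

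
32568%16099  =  370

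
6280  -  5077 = 1203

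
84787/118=718+63/118 = 718.53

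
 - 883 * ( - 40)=35320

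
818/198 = 4 + 13/99 = 4.13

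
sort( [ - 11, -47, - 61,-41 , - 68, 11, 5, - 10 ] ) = [ - 68 ,-61 , - 47,-41,-11, - 10, 5 , 11]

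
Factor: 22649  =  11^1*29^1*71^1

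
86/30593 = 86/30593 = 0.00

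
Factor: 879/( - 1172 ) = -2^( - 2)*3^1 = -3/4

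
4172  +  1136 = 5308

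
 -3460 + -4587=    - 8047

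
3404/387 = 8 + 308/387= 8.80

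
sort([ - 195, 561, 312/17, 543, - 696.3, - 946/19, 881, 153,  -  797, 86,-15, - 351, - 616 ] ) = [-797, - 696.3, - 616, - 351, - 195,-946/19, - 15, 312/17,86, 153,543, 561, 881 ] 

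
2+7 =9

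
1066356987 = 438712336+627644651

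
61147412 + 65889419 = 127036831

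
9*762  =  6858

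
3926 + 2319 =6245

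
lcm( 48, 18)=144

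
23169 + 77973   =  101142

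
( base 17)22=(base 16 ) 24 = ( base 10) 36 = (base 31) 15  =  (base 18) 20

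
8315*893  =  7425295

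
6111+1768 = 7879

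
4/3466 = 2/1733 = 0.00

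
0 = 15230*0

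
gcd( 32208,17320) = 8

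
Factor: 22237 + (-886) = 3^1*11^1 * 647^1 = 21351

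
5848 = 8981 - 3133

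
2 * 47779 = 95558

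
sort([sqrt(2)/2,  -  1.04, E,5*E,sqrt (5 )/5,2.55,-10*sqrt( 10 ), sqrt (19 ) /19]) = [ - 10 * sqrt( 10 ) ,-1.04, sqrt(19)/19,sqrt( 5 )/5,sqrt( 2)/2,2.55,E,5*E]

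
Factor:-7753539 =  - 3^1*19^1*136027^1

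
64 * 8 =512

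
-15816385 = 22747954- 38564339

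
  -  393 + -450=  - 843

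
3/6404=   3/6404= 0.00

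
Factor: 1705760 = 2^5*5^1 * 7^1*1523^1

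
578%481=97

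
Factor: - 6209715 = -3^1*5^1*413981^1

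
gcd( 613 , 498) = 1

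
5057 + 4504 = 9561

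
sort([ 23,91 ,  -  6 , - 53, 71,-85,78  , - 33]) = [ - 85, - 53 ,-33 , - 6 , 23, 71,78, 91 ]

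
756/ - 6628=-1 + 1468/1657 = -0.11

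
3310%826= 6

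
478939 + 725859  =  1204798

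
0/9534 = 0=0.00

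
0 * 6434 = 0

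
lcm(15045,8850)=150450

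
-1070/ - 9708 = 535/4854 = 0.11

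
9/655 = 9/655 = 0.01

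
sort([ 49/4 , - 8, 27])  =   [ - 8,49/4,27]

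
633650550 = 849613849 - 215963299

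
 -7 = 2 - 9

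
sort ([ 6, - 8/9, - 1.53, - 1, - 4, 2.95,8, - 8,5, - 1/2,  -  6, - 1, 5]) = [ - 8, - 6,  -  4, - 1.53, - 1,-1,  -  8/9,- 1/2,2.95, 5, 5,6,8 ]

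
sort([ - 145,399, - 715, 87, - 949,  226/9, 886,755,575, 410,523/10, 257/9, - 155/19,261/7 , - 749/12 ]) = [ - 949, -715, - 145, - 749/12,-155/19, 226/9,257/9,261/7,523/10,87 , 399,410,575,755, 886] 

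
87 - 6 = 81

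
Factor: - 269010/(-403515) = 2/3 = 2^1 * 3^( - 1)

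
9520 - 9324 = 196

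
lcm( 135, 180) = 540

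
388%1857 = 388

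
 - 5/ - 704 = 5/704 = 0.01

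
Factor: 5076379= 7^1*11^1*65927^1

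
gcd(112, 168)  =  56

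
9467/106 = 89 + 33/106 = 89.31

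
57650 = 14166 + 43484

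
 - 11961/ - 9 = 1329/1 = 1329.00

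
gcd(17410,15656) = 2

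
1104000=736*1500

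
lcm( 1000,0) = 0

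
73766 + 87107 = 160873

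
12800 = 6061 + 6739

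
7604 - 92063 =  - 84459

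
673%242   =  189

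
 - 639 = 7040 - 7679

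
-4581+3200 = - 1381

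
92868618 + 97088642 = 189957260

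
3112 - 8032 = -4920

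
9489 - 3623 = 5866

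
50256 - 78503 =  - 28247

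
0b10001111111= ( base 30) 18b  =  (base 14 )5C3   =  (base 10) 1151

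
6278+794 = 7072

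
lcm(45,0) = 0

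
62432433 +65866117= 128298550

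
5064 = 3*1688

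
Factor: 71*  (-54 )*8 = -2^4* 3^3*71^1=- 30672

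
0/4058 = 0= 0.00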